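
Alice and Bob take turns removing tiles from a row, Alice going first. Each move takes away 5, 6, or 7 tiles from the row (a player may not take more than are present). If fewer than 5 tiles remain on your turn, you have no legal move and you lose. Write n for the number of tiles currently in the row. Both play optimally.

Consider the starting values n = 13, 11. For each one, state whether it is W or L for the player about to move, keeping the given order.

13: L, 11: W

Build the W/L table. Terminal = L. A non-terminal position is W if it has a move to some L; otherwise it is L.
n=0: no move → L
n=1: no move → L
n=2: no move → L
n=3: no move → L
n=4: no move → L
n=5: →0(L), so W
n=6: →1(L), so W
n=7: →2(L), so W
n=8: →3(L), so W
n=9: →4(L), so W
n=10: →4(L), so W
n=11: →4(L), so W
n=12: →7(W), 6(W), 5(W) — all W, so L
n=13: →8(W), 7(W), 6(W) — all W, so L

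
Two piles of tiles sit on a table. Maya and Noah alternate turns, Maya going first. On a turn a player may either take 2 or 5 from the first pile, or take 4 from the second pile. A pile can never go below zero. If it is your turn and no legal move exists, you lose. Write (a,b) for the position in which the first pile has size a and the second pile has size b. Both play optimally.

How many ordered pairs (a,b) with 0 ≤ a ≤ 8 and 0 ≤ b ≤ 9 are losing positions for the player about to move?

42

Label each position W (a win for the player to move) or L (a loss). A position with no legal move is L; any other position is W exactly when some move reaches an L, and L when every move reaches a W.
Every move lowers a or b (never raises either), so fill the grid row by row in increasing a, and left to right within a row: each cell's successors are then already labelled.
      b=0  b=1  b=2  b=3  b=4  b=5  b=6  b=7  b=8  b=9
a=0:    L    L    L    L    W    W    W    W    L    L
a=1:    L    L    L    L    W    W    W    W    L    L
a=2:    W    W    W    W    L    L    L    L    W    W
a=3:    W    W    W    W    L    L    L    L    W    W
a=4:    L    L    L    L    W    W    W    W    L    L
a=5:    W    W    W    W    W    W    W    W    W    W
a=6:    W    W    W    W    L    L    L    L    W    W
a=7:    L    L    L    L    W    W    W    W    L    L
a=8:    L    L    L    L    W    W    W    W    L    L
Cells with no legal move (terminal, hence L): (0,0), (0,1), (0,2), (0,3), (1,0), (1,1), (1,2), (1,3).
The remaining L cells, each justified by listing all of its moves:
(0,8): only reaches (0,4)(W), which is W → L
(0,9): only reaches (0,5)(W), which is W → L
(1,8): only reaches (1,4)(W), which is W → L
(1,9): only reaches (1,5)(W), which is W → L
(2,4): only reaches (0,4)(W), (2,0)(W), all W → L
(2,5): only reaches (0,5)(W), (2,1)(W), all W → L
(2,6): only reaches (0,6)(W), (2,2)(W), all W → L
(2,7): only reaches (0,7)(W), (2,3)(W), all W → L
(3,4): only reaches (1,4)(W), (3,0)(W), all W → L
(3,5): only reaches (1,5)(W), (3,1)(W), all W → L
(3,6): only reaches (1,6)(W), (3,2)(W), all W → L
(3,7): only reaches (1,7)(W), (3,3)(W), all W → L
(4,0): only reaches (2,0)(W), which is W → L
(4,1): only reaches (2,1)(W), which is W → L
(4,2): only reaches (2,2)(W), which is W → L
(4,3): only reaches (2,3)(W), which is W → L
(4,8): only reaches (2,8)(W), (4,4)(W), all W → L
(4,9): only reaches (2,9)(W), (4,5)(W), all W → L
(6,4): only reaches (4,4)(W), (1,4)(W), (6,0)(W), all W → L
(6,5): only reaches (4,5)(W), (1,5)(W), (6,1)(W), all W → L
(6,6): only reaches (4,6)(W), (1,6)(W), (6,2)(W), all W → L
(6,7): only reaches (4,7)(W), (1,7)(W), (6,3)(W), all W → L
(7,0): only reaches (5,0)(W), (2,0)(W), all W → L
(7,1): only reaches (5,1)(W), (2,1)(W), all W → L
(7,2): only reaches (5,2)(W), (2,2)(W), all W → L
(7,3): only reaches (5,3)(W), (2,3)(W), all W → L
(7,8): only reaches (5,8)(W), (2,8)(W), (7,4)(W), all W → L
(7,9): only reaches (5,9)(W), (2,9)(W), (7,5)(W), all W → L
(8,0): only reaches (6,0)(W), (3,0)(W), all W → L
(8,1): only reaches (6,1)(W), (3,1)(W), all W → L
(8,2): only reaches (6,2)(W), (3,2)(W), all W → L
(8,3): only reaches (6,3)(W), (3,3)(W), all W → L
(8,8): only reaches (6,8)(W), (3,8)(W), (8,4)(W), all W → L
(8,9): only reaches (6,9)(W), (3,9)(W), (8,5)(W), all W → L
Every other cell has at least one move into one of the L cells above, so it is W.
L cells per row: a=0: 6, a=1: 6, a=2: 4, a=3: 4, a=4: 6, a=5: 0, a=6: 4, a=7: 6, a=8: 6; total 42.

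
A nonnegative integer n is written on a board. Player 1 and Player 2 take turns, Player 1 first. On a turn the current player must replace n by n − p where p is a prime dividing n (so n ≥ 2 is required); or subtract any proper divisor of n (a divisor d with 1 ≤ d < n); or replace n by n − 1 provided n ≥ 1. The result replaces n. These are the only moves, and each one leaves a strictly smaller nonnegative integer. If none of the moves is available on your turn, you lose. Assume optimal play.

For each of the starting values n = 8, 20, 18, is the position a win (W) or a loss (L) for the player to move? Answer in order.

Build the W/L table. Terminal = L. A non-terminal position is W if it has a move to some L; otherwise it is L.
n=0: no move → L
n=1: can move to 0, which is L ⇒ W
n=2: can move to 0, which is L ⇒ W
n=3: can move to 0, which is L ⇒ W
n=4: moves to 2(W), 3(W); every one is W ⇒ L
n=5: can move to 0, which is L ⇒ W
n=6: can move to 4, which is L ⇒ W
n=7: can move to 0, which is L ⇒ W
n=8: can move to 4, which is L ⇒ W
n=9: moves to 6(W), 8(W); every one is W ⇒ L
n=10: can move to 9, which is L ⇒ W
n=11: can move to 0, which is L ⇒ W
n=12: can move to 9, which is L ⇒ W
n=13: can move to 0, which is L ⇒ W
n=14: moves to 7(W), 12(W), 13(W); every one is W ⇒ L
n=15: can move to 14, which is L ⇒ W
n=16: can move to 14, which is L ⇒ W
n=17: can move to 0, which is L ⇒ W
n=18: can move to 9, which is L ⇒ W
n=19: can move to 0, which is L ⇒ W
n=20: moves to 10(W), 15(W), 16(W), 18(W), 19(W); every one is W ⇒ L

8: W, 20: L, 18: W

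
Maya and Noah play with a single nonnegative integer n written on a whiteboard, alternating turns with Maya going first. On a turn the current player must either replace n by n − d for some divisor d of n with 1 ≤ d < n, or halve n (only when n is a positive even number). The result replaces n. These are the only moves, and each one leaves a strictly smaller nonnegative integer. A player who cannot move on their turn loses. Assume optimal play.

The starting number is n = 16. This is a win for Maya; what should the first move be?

Work bottom-up. With no move the player to move loses. Otherwise the position is W if at least one move leads to an L position for the opponent, and L if every move leads to a W.
n=0: no move → L
n=1: no move → L
n=2: →1(L), so W
n=3: →2(W) only, which is W, so L
n=4: →3(L), so W
n=5: →4(W) only, which is W, so L
n=6: →3(L), so W
n=7: →6(W) only, which is W, so L
n=8: →7(L), so W
n=9: →6(W), 8(W) — all W, so L
n=10: →5(L), so W
n=11: →10(W) only, which is W, so L
n=12: →9(L), so W
n=13: →12(W) only, which is W, so L
n=14: →7(L), so W
n=15: →10(W), 12(W), 14(W) — all W, so L
n=16: →15(L), so W
From 16, the L positions reachable in one move are: 15.

Move to 15.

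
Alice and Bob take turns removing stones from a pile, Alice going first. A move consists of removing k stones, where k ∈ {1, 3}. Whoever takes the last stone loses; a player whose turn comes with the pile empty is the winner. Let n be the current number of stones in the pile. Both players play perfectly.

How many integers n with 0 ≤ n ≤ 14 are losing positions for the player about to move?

7

Compute win/loss labels from the base case upward. A position with no move is W. Any other position is W if it can reach an L in one move, else L.
n=0: no move; the opponent has just taken the last stone and therefore loses → W
n=1: L (sole option 0(W) is W)
n=2: W (go to 1, an L position)
n=3: L (options 2(W), 0(W) are all W)
n=4: W (go to 3, an L position)
n=5: L (options 4(W), 2(W) are all W)
n=6: W (go to 5, an L position)
n=7: L (options 6(W), 4(W) are all W)
n=8: W (go to 7, an L position)
n=9: L (options 8(W), 6(W) are all W)
n=10: W (go to 9, an L position)
n=11: L (options 10(W), 8(W) are all W)
n=12: W (go to 11, an L position)
n=13: L (options 12(W), 10(W) are all W)
n=14: W (go to 13, an L position)
L entries with 0 ≤ n ≤ 14: n = 1, 3, 5, 7, 9, 11, 13; that makes 7.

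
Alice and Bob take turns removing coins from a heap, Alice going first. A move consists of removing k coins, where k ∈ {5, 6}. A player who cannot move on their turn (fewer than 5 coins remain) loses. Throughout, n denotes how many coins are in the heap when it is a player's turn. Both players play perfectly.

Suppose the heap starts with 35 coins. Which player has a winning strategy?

Bob wins.

Classify positions by backward induction: terminal positions (no move available) are L. From any other position, the mover wins iff some move reaches an L.
n=0: no move → L
n=1: no move → L
n=2: no move → L
n=3: no move → L
n=4: no move → L
n=5: W (go to 0, an L position)
n=6: W (go to 1, an L position)
n=7: W (go to 2, an L position)
n=8: W (go to 3, an L position)
n=9: W (go to 4, an L position)
n=10: W (go to 4, an L position)
n=11: L (options 6(W), 5(W) are all W)
n=12: L (options 7(W), 6(W) are all W)
n=13: L (options 8(W), 7(W) are all W)
n=14: L (options 9(W), 8(W) are all W)
n=15: L (options 10(W), 9(W) are all W)
n=16: W (go to 11, an L position)
n=17: W (go to 12, an L position)
n=18: W (go to 13, an L position)
n=19: W (go to 14, an L position)
n=20: W (go to 15, an L position)
n=21: W (go to 15, an L position)
n=22: L (options 17(W), 16(W) are all W)
n=23: L (options 18(W), 17(W) are all W)
n=24: L (options 19(W), 18(W) are all W)
n=25: L (options 20(W), 19(W) are all W)
n=26: L (options 21(W), 20(W) are all W)
n=27: W (go to 22, an L position)
n=28: W (go to 23, an L position)
n=29: W (go to 24, an L position)
n=30: W (go to 25, an L position)
n=31: W (go to 26, an L position)
n=32: W (go to 26, an L position)
n=33: L (options 28(W), 27(W) are all W)
n=34: L (options 29(W), 28(W) are all W)
n=35: L (options 30(W), 29(W) are all W)
Every move from 35 reaches a W position, so the mover loses.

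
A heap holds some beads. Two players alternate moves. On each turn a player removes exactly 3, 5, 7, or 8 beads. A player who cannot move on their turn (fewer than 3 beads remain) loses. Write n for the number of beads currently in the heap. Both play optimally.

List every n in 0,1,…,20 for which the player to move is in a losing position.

0, 1, 2, 11, 12, 13

Classify positions by backward induction: terminal positions (no move available) are L. From any other position, the mover wins iff some move reaches an L.
n=0: no move → L
n=1: no move → L
n=2: no move → L
n=3: can move to 0, which is L ⇒ W
n=4: can move to 1, which is L ⇒ W
n=5: can move to 2, which is L ⇒ W
n=6: can move to 1, which is L ⇒ W
n=7: can move to 2, which is L ⇒ W
n=8: can move to 1, which is L ⇒ W
n=9: can move to 2, which is L ⇒ W
n=10: can move to 2, which is L ⇒ W
n=11: moves to 8(W), 6(W), 4(W), 3(W); every one is W ⇒ L
n=12: moves to 9(W), 7(W), 5(W), 4(W); every one is W ⇒ L
n=13: moves to 10(W), 8(W), 6(W), 5(W); every one is W ⇒ L
n=14: can move to 11, which is L ⇒ W
n=15: can move to 12, which is L ⇒ W
n=16: can move to 13, which is L ⇒ W
n=17: can move to 12, which is L ⇒ W
n=18: can move to 13, which is L ⇒ W
n=19: can move to 12, which is L ⇒ W
n=20: can move to 13, which is L ⇒ W
The losing starting values of n are exactly the entries labelled L in this table (6 of them).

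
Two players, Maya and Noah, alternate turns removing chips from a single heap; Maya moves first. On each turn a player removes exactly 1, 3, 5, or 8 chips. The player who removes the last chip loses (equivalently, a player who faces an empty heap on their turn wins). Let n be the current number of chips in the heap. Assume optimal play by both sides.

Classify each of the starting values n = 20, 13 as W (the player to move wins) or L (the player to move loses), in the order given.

20: L, 13: W

Label each position W (a win for the player to move) or L (a loss). A position with no legal move is W; any other position is W exactly when some move reaches an L, and L when every move reaches a W.
n=0: no move; the opponent has just taken the last chip and therefore loses → W
n=1: the only move is to 0(W), a W ⇒ L
n=2: can move to 1, which is L ⇒ W
n=3: moves to 2(W), 0(W); every one is W ⇒ L
n=4: can move to 3, which is L ⇒ W
n=5: moves to 4(W), 2(W), 0(W); every one is W ⇒ L
n=6: can move to 5, which is L ⇒ W
n=7: moves to 6(W), 4(W), 2(W); every one is W ⇒ L
n=8: can move to 7, which is L ⇒ W
n=9: can move to 1, which is L ⇒ W
n=10: can move to 7, which is L ⇒ W
n=11: can move to 3, which is L ⇒ W
n=12: can move to 7, which is L ⇒ W
n=13: can move to 5, which is L ⇒ W
n=14: moves to 13(W), 11(W), 9(W), 6(W); every one is W ⇒ L
n=15: can move to 14, which is L ⇒ W
n=16: moves to 15(W), 13(W), 11(W), 8(W); every one is W ⇒ L
n=17: can move to 16, which is L ⇒ W
n=18: moves to 17(W), 15(W), 13(W), 10(W); every one is W ⇒ L
n=19: can move to 18, which is L ⇒ W
n=20: moves to 19(W), 17(W), 15(W), 12(W); every one is W ⇒ L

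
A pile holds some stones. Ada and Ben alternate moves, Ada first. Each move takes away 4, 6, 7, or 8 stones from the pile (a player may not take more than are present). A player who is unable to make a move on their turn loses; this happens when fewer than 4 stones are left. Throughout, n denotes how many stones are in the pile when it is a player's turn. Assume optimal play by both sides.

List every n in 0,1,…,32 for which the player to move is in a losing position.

0, 1, 2, 3, 12, 13, 14, 15, 24, 25, 26, 27

Positions with no move are L. A position that does have a move is losing for the player to move precisely when every available move leads to a winning position for the opponent. Fill in the labels:
n=0: no move → L
n=1: no move → L
n=2: no move → L
n=3: no move → L
n=4: can move to 0, which is L ⇒ W
n=5: can move to 1, which is L ⇒ W
n=6: can move to 2, which is L ⇒ W
n=7: can move to 3, which is L ⇒ W
n=8: can move to 2, which is L ⇒ W
n=9: can move to 3, which is L ⇒ W
n=10: can move to 3, which is L ⇒ W
n=11: can move to 3, which is L ⇒ W
n=12: moves to 8(W), 6(W), 5(W), 4(W); every one is W ⇒ L
n=13: moves to 9(W), 7(W), 6(W), 5(W); every one is W ⇒ L
n=14: moves to 10(W), 8(W), 7(W), 6(W); every one is W ⇒ L
n=15: moves to 11(W), 9(W), 8(W), 7(W); every one is W ⇒ L
n=16: can move to 12, which is L ⇒ W
n=17: can move to 13, which is L ⇒ W
n=18: can move to 14, which is L ⇒ W
n=19: can move to 15, which is L ⇒ W
n=20: can move to 14, which is L ⇒ W
n=21: can move to 15, which is L ⇒ W
n=22: can move to 15, which is L ⇒ W
n=23: can move to 15, which is L ⇒ W
n=24: moves to 20(W), 18(W), 17(W), 16(W); every one is W ⇒ L
n=25: moves to 21(W), 19(W), 18(W), 17(W); every one is W ⇒ L
n=26: moves to 22(W), 20(W), 19(W), 18(W); every one is W ⇒ L
n=27: moves to 23(W), 21(W), 20(W), 19(W); every one is W ⇒ L
n=28: can move to 24, which is L ⇒ W
n=29: can move to 25, which is L ⇒ W
n=30: can move to 26, which is L ⇒ W
n=31: can move to 27, which is L ⇒ W
n=32: can move to 26, which is L ⇒ W
The losing starting values of n are exactly the entries labelled L in this table (12 of them).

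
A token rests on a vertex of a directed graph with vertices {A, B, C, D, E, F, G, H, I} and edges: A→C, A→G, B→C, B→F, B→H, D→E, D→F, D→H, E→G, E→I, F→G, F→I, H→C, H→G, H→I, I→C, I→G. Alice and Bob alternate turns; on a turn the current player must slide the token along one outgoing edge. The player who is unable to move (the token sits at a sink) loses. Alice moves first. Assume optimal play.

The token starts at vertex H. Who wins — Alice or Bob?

Use the standard recursion: the mover loses at a terminal position; elsewhere, the mover wins exactly when some move hands the opponent an L position.
Every edge goes from a vertex to one that appears earlier in the order C, G, I, H, F, B, A, E, D, so processing vertices in that order labels each vertex after all of its successors.
C: no outgoing edge → L
G: no outgoing edge → L
I: W (go to G, an L position)
H: W (go to G, an L position)
F: W (go to G, an L position)
B: W (go to C, an L position)
A: W (go to G, an L position)
E: W (go to G, an L position)
D: L (options E(W), F(W), H(W) are all W)
From H Alice can move to G, reaching an L position.

Alice wins.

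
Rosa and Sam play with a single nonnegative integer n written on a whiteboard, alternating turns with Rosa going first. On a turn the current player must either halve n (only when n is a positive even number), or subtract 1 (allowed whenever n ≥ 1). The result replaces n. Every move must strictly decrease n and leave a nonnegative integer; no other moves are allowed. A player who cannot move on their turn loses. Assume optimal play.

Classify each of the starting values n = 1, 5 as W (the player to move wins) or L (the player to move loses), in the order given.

1: W, 5: L

Positions with no move are L. A position that does have a move is losing for the player to move precisely when every available move leads to a winning position for the opponent. Fill in the labels:
n=0: no move → L
n=1: reaches L-position 0 → W
n=2: only reaches 1(W), which is W → L
n=3: reaches L-position 2 → W
n=4: reaches L-position 2 → W
n=5: only reaches 4(W), which is W → L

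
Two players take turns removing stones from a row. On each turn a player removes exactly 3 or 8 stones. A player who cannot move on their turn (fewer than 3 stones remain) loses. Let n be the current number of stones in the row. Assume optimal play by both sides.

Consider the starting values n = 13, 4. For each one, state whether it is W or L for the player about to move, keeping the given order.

13: L, 4: W

Classify positions by backward induction: terminal positions (no move available) are L. From any other position, the mover wins iff some move reaches an L.
n=0: no move → L
n=1: no move → L
n=2: no move → L
n=3: can move to 0, which is L ⇒ W
n=4: can move to 1, which is L ⇒ W
n=5: can move to 2, which is L ⇒ W
n=6: the only move is to 3(W), a W ⇒ L
n=7: the only move is to 4(W), a W ⇒ L
n=8: can move to 0, which is L ⇒ W
n=9: can move to 6, which is L ⇒ W
n=10: can move to 7, which is L ⇒ W
n=11: moves to 8(W), 3(W); every one is W ⇒ L
n=12: moves to 9(W), 4(W); every one is W ⇒ L
n=13: moves to 10(W), 5(W); every one is W ⇒ L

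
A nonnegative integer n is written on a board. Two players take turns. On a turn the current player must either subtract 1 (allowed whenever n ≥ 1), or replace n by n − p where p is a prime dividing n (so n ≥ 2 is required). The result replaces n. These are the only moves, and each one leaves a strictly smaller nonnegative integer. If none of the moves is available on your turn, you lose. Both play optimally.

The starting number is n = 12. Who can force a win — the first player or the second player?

Work bottom-up. With no move the player to move loses. Otherwise the position is W if at least one move leads to an L position for the opponent, and L if every move leads to a W.
n=0: no move → L
n=1: →0(L), so W
n=2: →0(L), so W
n=3: →0(L), so W
n=4: →2(W), 3(W) — all W, so L
n=5: →0(L), so W
n=6: →4(L), so W
n=7: →0(L), so W
n=8: →6(W), 7(W) — all W, so L
n=9: →8(L), so W
n=10: →8(L), so W
n=11: →0(L), so W
n=12: →9(W), 10(W), 11(W) — all W, so L
The starting position 12 is L: whatever the player to move does, the opponent receives a W position.

The second player wins.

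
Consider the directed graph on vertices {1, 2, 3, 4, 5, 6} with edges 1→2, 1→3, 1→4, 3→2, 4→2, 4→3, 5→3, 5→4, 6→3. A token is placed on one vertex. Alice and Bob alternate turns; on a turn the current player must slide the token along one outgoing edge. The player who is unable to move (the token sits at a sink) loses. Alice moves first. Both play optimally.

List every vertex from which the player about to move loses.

Compute win/loss labels from the base case upward. A position with no move is L. Any other position is W if it can reach an L in one move, else L.
Every edge goes from a vertex to one that appears earlier in the order 2, 3, 4, 1, 5, 6, so processing vertices in that order labels each vertex after all of its successors.
2: no outgoing edge → L
3: can move to 2, which is L ⇒ W
4: can move to 2, which is L ⇒ W
1: can move to 2, which is L ⇒ W
5: moves to 4(W), 3(W); every one is W ⇒ L
6: the only move is to 3(W), a W ⇒ L
Reading off the rows marked L gives the requested list; there are 3 such vertices.

2, 5, 6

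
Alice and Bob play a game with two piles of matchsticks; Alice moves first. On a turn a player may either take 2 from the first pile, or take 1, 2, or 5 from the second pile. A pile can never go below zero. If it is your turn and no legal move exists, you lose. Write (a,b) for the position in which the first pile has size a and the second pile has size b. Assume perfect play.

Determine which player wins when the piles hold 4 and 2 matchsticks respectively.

Alice wins.

Use the standard recursion: the mover loses at a terminal position; elsewhere, the mover wins exactly when some move hands the opponent an L position.
No move ever increases a pile, so every position that can arise here has a ≤ 4 and b ≤ 2; it is enough to label the cells with 0 ≤ a ≤ 4 and 0 ≤ b ≤ 2.
Every move lowers a or b (never raises either), so fill the grid row by row in increasing a, and left to right within a row: each cell's successors are then already labelled.
      b=0  b=1  b=2
a=0:    L    W    W
a=1:    L    W    W
a=2:    W    L    W
a=3:    W    L    W
a=4:    L    W    W
Cells with no legal move (terminal, hence L): (0,0), (1,0).
The remaining L cells, each justified by listing all of its moves:
(2,1): L (options (0,1)(W), (2,0)(W) are all W)
(3,1): L (options (1,1)(W), (3,0)(W) are all W)
(4,0): L (sole option (2,0)(W) is W)
Every other cell has at least one move into one of the L cells above, so it is W.
The starting position (4,2) is W: Alice should move to (4,0), handing over an L position.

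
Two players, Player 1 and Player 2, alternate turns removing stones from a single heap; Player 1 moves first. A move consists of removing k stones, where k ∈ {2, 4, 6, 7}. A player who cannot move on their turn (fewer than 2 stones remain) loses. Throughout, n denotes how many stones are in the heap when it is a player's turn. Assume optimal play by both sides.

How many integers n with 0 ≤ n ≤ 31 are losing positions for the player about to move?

Build the W/L table. Terminal = L. A non-terminal position is W if it has a move to some L; otherwise it is L.
n=0: no move → L
n=1: no move → L
n=2: →0(L), so W
n=3: →1(L), so W
n=4: →0(L), so W
n=5: →1(L), so W
n=6: →0(L), so W
n=7: →1(L), so W
n=8: →1(L), so W
n=9: →7(W), 5(W), 3(W), 2(W) — all W, so L
n=10: →8(W), 6(W), 4(W), 3(W) — all W, so L
n=11: →9(L), so W
n=12: →10(L), so W
n=13: →9(L), so W
n=14: →10(L), so W
n=15: →9(L), so W
n=16: →10(L), so W
n=17: →10(L), so W
n=18: →16(W), 14(W), 12(W), 11(W) — all W, so L
n=19: →17(W), 15(W), 13(W), 12(W) — all W, so L
n=20: →18(L), so W
n=21: →19(L), so W
n=22: →18(L), so W
n=23: →19(L), so W
n=24: →18(L), so W
n=25: →19(L), so W
n=26: →19(L), so W
n=27: →25(W), 23(W), 21(W), 20(W) — all W, so L
n=28: →26(W), 24(W), 22(W), 21(W) — all W, so L
n=29: →27(L), so W
n=30: →28(L), so W
n=31: →27(L), so W
L entries with 0 ≤ n ≤ 31: n = 0, 1, 9, 10, 18, 19, 27, 28; that makes 8.

8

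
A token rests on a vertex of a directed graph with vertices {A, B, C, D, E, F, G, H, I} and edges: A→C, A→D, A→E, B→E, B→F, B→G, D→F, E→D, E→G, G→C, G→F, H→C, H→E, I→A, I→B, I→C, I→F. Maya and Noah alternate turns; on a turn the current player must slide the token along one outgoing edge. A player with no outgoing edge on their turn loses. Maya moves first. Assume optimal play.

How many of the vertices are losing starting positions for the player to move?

Classify positions by backward induction: terminal positions (no move available) are L. From any other position, the mover wins iff some move reaches an L.
Every edge goes from a vertex to one that appears earlier in the order C, F, D, G, E, H, B, A, I, so processing vertices in that order labels each vertex after all of its successors.
C: no outgoing edge → L
F: no outgoing edge → L
D: →F(L), so W
G: →F(L), so W
E: →G(W), D(W) — all W, so L
H: →E(L), so W
B: →E(L), so W
A: →E(L), so W
I: →F(L), so W
The L vertices are C, E, F; that is 3 in all.

3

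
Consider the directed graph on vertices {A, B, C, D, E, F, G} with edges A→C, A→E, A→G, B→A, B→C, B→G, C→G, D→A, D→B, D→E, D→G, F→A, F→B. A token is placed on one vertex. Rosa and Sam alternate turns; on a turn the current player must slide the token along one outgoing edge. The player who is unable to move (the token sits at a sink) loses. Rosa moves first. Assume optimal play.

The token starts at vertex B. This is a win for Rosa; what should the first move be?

Positions with no move are L. A position that does have a move is losing for the player to move precisely when every available move leads to a winning position for the opponent. Fill in the labels:
Every edge goes from a vertex to one that appears earlier in the order G, E, C, A, B, D, F, so processing vertices in that order labels each vertex after all of its successors.
G: no outgoing edge → L
E: no outgoing edge → L
C: can move to G, which is L ⇒ W
A: can move to E, which is L ⇒ W
B: can move to G, which is L ⇒ W
D: can move to E, which is L ⇒ W
F: moves to B(W), A(W); every one is W ⇒ L
From B, the L positions reachable in one move are: G.

Move to G.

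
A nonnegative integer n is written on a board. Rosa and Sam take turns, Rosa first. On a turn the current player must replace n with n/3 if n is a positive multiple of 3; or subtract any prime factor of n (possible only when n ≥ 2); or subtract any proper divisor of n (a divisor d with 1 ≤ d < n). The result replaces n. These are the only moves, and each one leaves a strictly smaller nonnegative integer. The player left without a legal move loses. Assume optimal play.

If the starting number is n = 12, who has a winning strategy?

Positions with no move are L. A position that does have a move is losing for the player to move precisely when every available move leads to a winning position for the opponent. Fill in the labels:
n=0: no move → L
n=1: no move → L
n=2: can move to 0, which is L ⇒ W
n=3: can move to 0, which is L ⇒ W
n=4: moves to 2(W), 3(W); every one is W ⇒ L
n=5: can move to 0, which is L ⇒ W
n=6: can move to 4, which is L ⇒ W
n=7: can move to 0, which is L ⇒ W
n=8: can move to 4, which is L ⇒ W
n=9: moves to 3(W), 6(W), 8(W); every one is W ⇒ L
n=10: can move to 9, which is L ⇒ W
n=11: can move to 0, which is L ⇒ W
n=12: can move to 4, which is L ⇒ W
From 12 Rosa can move to 4, reaching an L position.

Rosa wins.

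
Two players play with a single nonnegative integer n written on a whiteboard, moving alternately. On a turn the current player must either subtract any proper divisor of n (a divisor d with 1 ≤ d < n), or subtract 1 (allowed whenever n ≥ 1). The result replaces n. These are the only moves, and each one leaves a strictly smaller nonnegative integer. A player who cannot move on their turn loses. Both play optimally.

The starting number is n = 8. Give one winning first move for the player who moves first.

Move to 7.

Label each position W (a win for the player to move) or L (a loss). A position with no legal move is L; any other position is W exactly when some move reaches an L, and L when every move reaches a W.
n=0: no move → L
n=1: reaches L-position 0 → W
n=2: only reaches 1(W), which is W → L
n=3: reaches L-position 2 → W
n=4: reaches L-position 2 → W
n=5: only reaches 4(W), which is W → L
n=6: reaches L-position 5 → W
n=7: only reaches 6(W), which is W → L
n=8: reaches L-position 7 → W
From 8, the L positions reachable in one move are: 7.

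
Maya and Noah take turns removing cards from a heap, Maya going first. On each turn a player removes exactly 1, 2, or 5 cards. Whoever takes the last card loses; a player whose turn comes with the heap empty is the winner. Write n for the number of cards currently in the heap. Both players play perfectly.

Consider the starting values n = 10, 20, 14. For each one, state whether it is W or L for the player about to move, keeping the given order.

Compute win/loss labels from the base case upward. A position with no move is W. Any other position is W if it can reach an L in one move, else L.
n=0: no move; the opponent has just taken the last card and therefore loses → W
n=1: →0(W) only, which is W, so L
n=2: →1(L), so W
n=3: →1(L), so W
n=4: →3(W), 2(W) — all W, so L
n=5: →4(L), so W
n=6: →4(L), so W
n=7: →6(W), 5(W), 2(W) — all W, so L
n=8: →7(L), so W
n=9: →7(L), so W
n=10: →9(W), 8(W), 5(W) — all W, so L
n=11: →10(L), so W
n=12: →10(L), so W
n=13: →12(W), 11(W), 8(W) — all W, so L
n=14: →13(L), so W
n=15: →13(L), so W
n=16: →15(W), 14(W), 11(W) — all W, so L
n=17: →16(L), so W
n=18: →16(L), so W
n=19: →18(W), 17(W), 14(W) — all W, so L
n=20: →19(L), so W

10: L, 20: W, 14: W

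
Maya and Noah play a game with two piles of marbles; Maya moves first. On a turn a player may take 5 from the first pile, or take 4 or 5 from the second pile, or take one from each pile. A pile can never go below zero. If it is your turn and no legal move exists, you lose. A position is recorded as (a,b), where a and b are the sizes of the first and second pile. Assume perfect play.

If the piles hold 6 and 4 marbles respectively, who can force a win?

Classify positions by backward induction: terminal positions (no move available) are L. From any other position, the mover wins iff some move reaches an L.
No move ever increases a pile, so every position that can arise here has a ≤ 6 and b ≤ 4; it is enough to label the cells with 0 ≤ a ≤ 6 and 0 ≤ b ≤ 4.
Every move lowers a or b (never raises either), so fill the grid row by row in increasing a, and left to right within a row: each cell's successors are then already labelled.
      b=0  b=1  b=2  b=3  b=4
a=0:    L    L    L    L    W
a=1:    L    W    W    W    W
a=2:    L    W    L    L    W
a=3:    L    W    L    W    W
a=4:    L    W    L    W    W
a=5:    W    W    W    W    L
a=6:    W    L    L    L    L
Cells with no legal move (terminal, hence L): (0,0), (0,1), (0,2), (0,3), (1,0), (2,0), (3,0), (4,0).
The remaining L cells, each justified by listing all of its moves:
(2,2): →(1,1)(W) only, which is W, so L
(2,3): →(1,2)(W) only, which is W, so L
(3,2): →(2,1)(W) only, which is W, so L
(4,2): →(3,1)(W) only, which is W, so L
(5,4): →(0,4)(W), (5,0)(W), (4,3)(W) — all W, so L
(6,1): →(1,1)(W), (5,0)(W) — all W, so L
(6,2): →(1,2)(W), (5,1)(W) — all W, so L
(6,3): →(1,3)(W), (5,2)(W) — all W, so L
(6,4): →(1,4)(W), (6,0)(W), (5,3)(W) — all W, so L
Every other cell has at least one move into one of the L cells above, so it is W.
The starting position (6,4) is L: whatever Maya does, the opponent receives a W position.

Noah wins.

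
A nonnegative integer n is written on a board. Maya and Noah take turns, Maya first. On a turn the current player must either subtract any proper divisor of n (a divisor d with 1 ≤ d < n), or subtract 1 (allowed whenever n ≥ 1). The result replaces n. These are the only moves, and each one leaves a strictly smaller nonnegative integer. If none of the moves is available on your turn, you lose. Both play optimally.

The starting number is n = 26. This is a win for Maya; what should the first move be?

Move to 13.

Build the W/L table. Terminal = L. A non-terminal position is W if it has a move to some L; otherwise it is L.
n=0: no move → L
n=1: W (go to 0, an L position)
n=2: L (sole option 1(W) is W)
n=3: W (go to 2, an L position)
n=4: W (go to 2, an L position)
n=5: L (sole option 4(W) is W)
n=6: W (go to 5, an L position)
n=7: L (sole option 6(W) is W)
n=8: W (go to 7, an L position)
n=9: L (options 6(W), 8(W) are all W)
n=10: W (go to 5, an L position)
n=11: L (sole option 10(W) is W)
n=12: W (go to 9, an L position)
n=13: L (sole option 12(W) is W)
n=14: W (go to 7, an L position)
n=15: L (options 10(W), 12(W), 14(W) are all W)
n=16: W (go to 15, an L position)
n=17: L (sole option 16(W) is W)
n=18: W (go to 9, an L position)
n=19: L (sole option 18(W) is W)
n=20: W (go to 15, an L position)
n=21: L (options 14(W), 18(W), 20(W) are all W)
n=22: W (go to 11, an L position)
n=23: L (sole option 22(W) is W)
n=24: W (go to 21, an L position)
n=25: L (options 20(W), 24(W) are all W)
n=26: W (go to 13, an L position)
From 26, the L positions reachable in one move are: 13, 25. Any move reaching one of these is winning.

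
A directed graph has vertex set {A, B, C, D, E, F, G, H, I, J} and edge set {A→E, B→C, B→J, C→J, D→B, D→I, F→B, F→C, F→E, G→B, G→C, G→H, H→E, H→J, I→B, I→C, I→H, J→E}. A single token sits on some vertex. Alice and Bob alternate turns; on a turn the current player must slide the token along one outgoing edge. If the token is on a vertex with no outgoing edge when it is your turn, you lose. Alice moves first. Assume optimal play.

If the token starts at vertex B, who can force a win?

Alice wins.

Use the standard recursion: the mover loses at a terminal position; elsewhere, the mover wins exactly when some move hands the opponent an L position.
Every edge goes from a vertex to one that appears earlier in the order E, J, H, C, A, B, G, I, D, F, so processing vertices in that order labels each vertex after all of its successors.
E: no outgoing edge → L
J: can move to E, which is L ⇒ W
H: can move to E, which is L ⇒ W
C: the only move is to J(W), a W ⇒ L
A: can move to E, which is L ⇒ W
B: can move to C, which is L ⇒ W
G: can move to C, which is L ⇒ W
I: can move to C, which is L ⇒ W
D: moves to I(W), B(W); every one is W ⇒ L
F: can move to C, which is L ⇒ W
From B Alice can move to C, reaching an L position.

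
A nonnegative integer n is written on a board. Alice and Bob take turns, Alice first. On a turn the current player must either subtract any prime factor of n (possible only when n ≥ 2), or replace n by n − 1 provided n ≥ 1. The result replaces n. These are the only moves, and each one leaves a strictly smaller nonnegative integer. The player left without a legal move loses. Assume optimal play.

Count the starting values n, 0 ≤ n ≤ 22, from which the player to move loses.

6

Work bottom-up. With no move the player to move loses. Otherwise the position is W if at least one move leads to an L position for the opponent, and L if every move leads to a W.
n=0: no move → L
n=1: →0(L), so W
n=2: →0(L), so W
n=3: →0(L), so W
n=4: →2(W), 3(W) — all W, so L
n=5: →0(L), so W
n=6: →4(L), so W
n=7: →0(L), so W
n=8: →6(W), 7(W) — all W, so L
n=9: →8(L), so W
n=10: →8(L), so W
n=11: →0(L), so W
n=12: →9(W), 10(W), 11(W) — all W, so L
n=13: →0(L), so W
n=14: →12(L), so W
n=15: →12(L), so W
n=16: →14(W), 15(W) — all W, so L
n=17: →0(L), so W
n=18: →16(L), so W
n=19: →0(L), so W
n=20: →15(W), 18(W), 19(W) — all W, so L
n=21: →20(L), so W
n=22: →20(L), so W
L entries with 0 ≤ n ≤ 22: n = 0, 4, 8, 12, 16, 20; that makes 6.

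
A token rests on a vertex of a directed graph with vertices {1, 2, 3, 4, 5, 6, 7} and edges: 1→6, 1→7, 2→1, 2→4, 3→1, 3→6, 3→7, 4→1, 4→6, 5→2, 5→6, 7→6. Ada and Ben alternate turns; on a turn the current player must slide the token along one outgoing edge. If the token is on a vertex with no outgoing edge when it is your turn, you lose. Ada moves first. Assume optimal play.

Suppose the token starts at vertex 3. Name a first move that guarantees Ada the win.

Classify positions by backward induction: terminal positions (no move available) are L. From any other position, the mover wins iff some move reaches an L.
Every edge goes from a vertex to one that appears earlier in the order 6, 7, 1, 4, 2, 5, 3, so processing vertices in that order labels each vertex after all of its successors.
6: no outgoing edge → L
7: W (go to 6, an L position)
1: W (go to 6, an L position)
4: W (go to 6, an L position)
2: L (options 4(W), 1(W) are all W)
5: W (go to 2, an L position)
3: W (go to 6, an L position)
From 3, the L positions reachable in one move are: 6.

Move to 6.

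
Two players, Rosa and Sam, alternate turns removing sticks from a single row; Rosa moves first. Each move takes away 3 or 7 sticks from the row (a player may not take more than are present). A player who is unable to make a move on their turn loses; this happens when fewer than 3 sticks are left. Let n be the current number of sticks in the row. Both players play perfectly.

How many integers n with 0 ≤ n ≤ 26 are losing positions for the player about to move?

12

Positions with no move are L. A position that does have a move is losing for the player to move precisely when every available move leads to a winning position for the opponent. Fill in the labels:
n=0: no move → L
n=1: no move → L
n=2: no move → L
n=3: reaches L-position 0 → W
n=4: reaches L-position 1 → W
n=5: reaches L-position 2 → W
n=6: only reaches 3(W), which is W → L
n=7: reaches L-position 0 → W
n=8: reaches L-position 1 → W
n=9: reaches L-position 6 → W
n=10: only reaches 7(W), 3(W), all W → L
n=11: only reaches 8(W), 4(W), all W → L
n=12: only reaches 9(W), 5(W), all W → L
n=13: reaches L-position 10 → W
n=14: reaches L-position 11 → W
n=15: reaches L-position 12 → W
n=16: only reaches 13(W), 9(W), all W → L
n=17: reaches L-position 10 → W
n=18: reaches L-position 11 → W
n=19: reaches L-position 16 → W
n=20: only reaches 17(W), 13(W), all W → L
n=21: only reaches 18(W), 14(W), all W → L
n=22: only reaches 19(W), 15(W), all W → L
n=23: reaches L-position 20 → W
n=24: reaches L-position 21 → W
n=25: reaches L-position 22 → W
n=26: only reaches 23(W), 19(W), all W → L
L entries with 0 ≤ n ≤ 26: n = 0, 1, 2, 6, 10, 11, 12, 16, 20, 21, 22, 26; that makes 12.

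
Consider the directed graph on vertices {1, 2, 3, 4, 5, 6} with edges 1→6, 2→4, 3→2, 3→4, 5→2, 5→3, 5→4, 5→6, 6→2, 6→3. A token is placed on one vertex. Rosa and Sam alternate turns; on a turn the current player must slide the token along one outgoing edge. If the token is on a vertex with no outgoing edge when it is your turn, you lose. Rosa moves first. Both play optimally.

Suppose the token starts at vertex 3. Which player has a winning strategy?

Rosa wins.

Compute win/loss labels from the base case upward. A position with no move is L. Any other position is W if it can reach an L in one move, else L.
Every edge goes from a vertex to one that appears earlier in the order 4, 2, 3, 6, 5, 1, so processing vertices in that order labels each vertex after all of its successors.
4: no outgoing edge → L
2: →4(L), so W
3: →4(L), so W
6: →3(W), 2(W) — all W, so L
5: →6(L), so W
1: →6(L), so W
From 3 Rosa can move to 4, reaching an L position.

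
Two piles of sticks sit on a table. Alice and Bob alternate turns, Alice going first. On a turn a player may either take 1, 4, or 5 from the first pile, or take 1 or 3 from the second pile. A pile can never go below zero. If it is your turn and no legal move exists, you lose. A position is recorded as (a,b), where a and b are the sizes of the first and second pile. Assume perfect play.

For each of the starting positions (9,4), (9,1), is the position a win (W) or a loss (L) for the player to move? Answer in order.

Work bottom-up. With no move the player to move loses. Otherwise the position is W if at least one move leads to an L position for the opponent, and L if every move leads to a W.
No move ever increases a pile, so every position that can arise here has a ≤ 9 and b ≤ 4; it is enough to label the cells with 0 ≤ a ≤ 9 and 0 ≤ b ≤ 4.
Every move lowers a or b (never raises either), so fill the grid row by row in increasing a, and left to right within a row: each cell's successors are then already labelled.
      b=0  b=1  b=2  b=3  b=4
a=0:    L    W    L    W    L
a=1:    W    L    W    L    W
a=2:    L    W    L    W    L
a=3:    W    L    W    L    W
a=4:    W    W    W    W    W
a=5:    W    W    W    W    W
a=6:    W    W    W    W    W
a=7:    W    W    W    W    W
a=8:    L    W    L    W    L
a=9:    W    L    W    L    W
Cells with no legal move (terminal, hence L): (0,0).
The remaining L cells, each justified by listing all of its moves:
(0,2): L (sole option (0,1)(W) is W)
(0,4): L (options (0,3)(W), (0,1)(W) are all W)
(1,1): L (options (0,1)(W), (1,0)(W) are all W)
(1,3): L (options (0,3)(W), (1,2)(W), (1,0)(W) are all W)
(2,0): L (sole option (1,0)(W) is W)
(2,2): L (options (1,2)(W), (2,1)(W) are all W)
(2,4): L (options (1,4)(W), (2,3)(W), (2,1)(W) are all W)
(3,1): L (options (2,1)(W), (3,0)(W) are all W)
(3,3): L (options (2,3)(W), (3,2)(W), (3,0)(W) are all W)
(8,0): L (options (7,0)(W), (4,0)(W), (3,0)(W) are all W)
(8,2): L (options (7,2)(W), (4,2)(W), (3,2)(W), (8,1)(W) are all W)
(8,4): L (options (7,4)(W), (4,4)(W), (3,4)(W), (8,3)(W), (8,1)(W) are all W)
(9,1): L (options (8,1)(W), (5,1)(W), (4,1)(W), (9,0)(W) are all W)
(9,3): L (options (8,3)(W), (5,3)(W), (4,3)(W), (9,2)(W), (9,0)(W) are all W)
Every other cell has at least one move into one of the L cells above, so it is W.
(9,4): the move to (8,4) reaches an L cell, so W
(9,1): one of the L cells justified above, so L

(9,4): W, (9,1): L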